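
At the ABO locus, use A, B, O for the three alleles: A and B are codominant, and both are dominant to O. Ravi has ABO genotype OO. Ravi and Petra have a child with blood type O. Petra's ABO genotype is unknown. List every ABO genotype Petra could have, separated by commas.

For each candidate genotype of Petra, check whether crossing it with OO can produce every observed child phenotype.
  AA → possible child types {A} ✗
  AB → possible child types {A, B} ✗
  AO → possible child types {O, A} ✓
  BB → possible child types {B} ✗
  BO → possible child types {O, B} ✓
  OO → possible child types {O} ✓

AO, BO, OO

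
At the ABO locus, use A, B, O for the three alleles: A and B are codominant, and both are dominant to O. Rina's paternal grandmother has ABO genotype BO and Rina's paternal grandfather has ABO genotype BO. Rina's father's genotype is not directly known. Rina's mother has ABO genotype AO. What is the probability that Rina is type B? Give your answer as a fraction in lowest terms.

1/4

Rina's father's ABO genotype from BO × BO: 1/4 BB, 1/2 BO, 1/4 OO.
Crossing each possibility with the mother AO and summing P(type B): 1/4·1/2 + 1/2·1/4 + 1/4·0 = 1/4.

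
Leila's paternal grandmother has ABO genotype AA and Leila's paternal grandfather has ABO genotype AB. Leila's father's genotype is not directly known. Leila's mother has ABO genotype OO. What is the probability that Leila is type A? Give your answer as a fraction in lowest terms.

3/4

Leila's father's ABO genotype from AA × AB: 1/2 AA, 1/2 AB.
Crossing each possibility with the mother OO and summing P(type A): 1/2·1 + 1/2·1/2 = 3/4.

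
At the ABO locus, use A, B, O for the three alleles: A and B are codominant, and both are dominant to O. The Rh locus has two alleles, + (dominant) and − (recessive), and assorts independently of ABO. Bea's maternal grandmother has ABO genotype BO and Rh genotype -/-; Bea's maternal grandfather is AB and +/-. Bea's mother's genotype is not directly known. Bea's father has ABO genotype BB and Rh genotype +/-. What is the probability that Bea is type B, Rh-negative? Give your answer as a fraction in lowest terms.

9/32

Bea's mother's ABO genotype from BO × AB: 1/4 AB, 1/4 AO, 1/4 BB, 1/4 BO.
Crossing each possibility with the father BB and summing P(type B): 1/4·1/2 + 1/4·1/2 + 1/4·1 + 1/4·1 = 3/4.
Similarly for Rh via the mother's Rh distribution: P(Rh-) = 3/8.
Independent loci: 3/4 × 3/8 = 9/32.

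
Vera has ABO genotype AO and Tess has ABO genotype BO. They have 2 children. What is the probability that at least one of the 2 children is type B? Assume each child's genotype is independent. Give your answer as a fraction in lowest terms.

ABO cross AO × BO → 1/4 O, 1/4 A, 1/4 B, 1/4 AB.
So P(type B) = 1/4 per child.
P(none) = (3/4)^2 = 9/16; P(at least one) = 1 − 9/16 = 7/16.

7/16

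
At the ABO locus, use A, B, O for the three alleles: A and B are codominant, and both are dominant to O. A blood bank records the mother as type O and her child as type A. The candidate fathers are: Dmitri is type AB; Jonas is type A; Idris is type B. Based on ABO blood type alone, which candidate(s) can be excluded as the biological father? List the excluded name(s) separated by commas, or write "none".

Idris

A candidate is excluded only if no genotype consistent with his phenotype could produce a type A child with a type O mother.
Idris (type B): no genotype consistent with that phenotype can produce a type-A child with a type-O mother.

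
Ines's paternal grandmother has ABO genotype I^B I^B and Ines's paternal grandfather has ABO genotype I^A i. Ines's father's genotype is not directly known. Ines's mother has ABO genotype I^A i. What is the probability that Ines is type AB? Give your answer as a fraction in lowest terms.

1/4

Ines's father's ABO genotype from I^B I^B × I^A i: 1/2 I^A I^B, 1/2 I^B i.
Crossing each possibility with the mother I^A i and summing P(type AB): 1/2·1/4 + 1/2·1/4 = 1/4.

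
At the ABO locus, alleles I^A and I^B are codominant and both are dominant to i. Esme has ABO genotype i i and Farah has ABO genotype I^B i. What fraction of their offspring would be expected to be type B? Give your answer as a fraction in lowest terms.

1/2

ABO cross i i × I^B i → offspring phenotypes: 1/2 O, 1/2 B.
So P(type B) = 1/2.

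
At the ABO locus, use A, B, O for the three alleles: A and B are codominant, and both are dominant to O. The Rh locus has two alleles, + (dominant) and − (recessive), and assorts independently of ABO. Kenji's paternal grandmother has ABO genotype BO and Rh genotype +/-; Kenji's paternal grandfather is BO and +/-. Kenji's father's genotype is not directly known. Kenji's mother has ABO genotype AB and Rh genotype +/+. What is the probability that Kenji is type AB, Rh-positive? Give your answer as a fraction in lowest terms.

1/4

Kenji's father's ABO genotype from BO × BO: 1/4 BB, 1/2 BO, 1/4 OO.
Crossing each possibility with the mother AB and summing P(type AB): 1/4·1/2 + 1/2·1/4 + 1/4·0 = 1/4.
Similarly for Rh via the father's Rh distribution: P(Rh+) = 1.
Independent loci: 1/4 × 1 = 1/4.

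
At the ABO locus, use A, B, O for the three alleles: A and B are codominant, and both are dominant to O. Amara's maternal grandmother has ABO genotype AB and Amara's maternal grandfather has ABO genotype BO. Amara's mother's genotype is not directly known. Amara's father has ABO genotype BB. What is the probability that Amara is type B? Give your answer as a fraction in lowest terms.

3/4

Amara's mother's ABO genotype from AB × BO: 1/4 AB, 1/4 AO, 1/4 BB, 1/4 BO.
Crossing each possibility with the father BB and summing P(type B): 1/4·1/2 + 1/4·1/2 + 1/4·1 + 1/4·1 = 3/4.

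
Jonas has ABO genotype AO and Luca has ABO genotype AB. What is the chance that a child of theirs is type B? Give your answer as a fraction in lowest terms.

1/4

ABO cross AO × AB → offspring phenotypes: 1/2 A, 1/4 B, 1/4 AB.
So P(type B) = 1/4.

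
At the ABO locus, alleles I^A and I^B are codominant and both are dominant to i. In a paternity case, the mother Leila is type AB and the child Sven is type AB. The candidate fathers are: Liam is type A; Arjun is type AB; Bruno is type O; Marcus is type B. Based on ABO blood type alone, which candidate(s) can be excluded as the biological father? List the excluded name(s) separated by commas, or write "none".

Bruno

A candidate is excluded only if no genotype consistent with his phenotype could produce a type AB child with a type AB mother.
Bruno (type O): no genotype consistent with that phenotype can produce a type-AB child with a type-AB mother.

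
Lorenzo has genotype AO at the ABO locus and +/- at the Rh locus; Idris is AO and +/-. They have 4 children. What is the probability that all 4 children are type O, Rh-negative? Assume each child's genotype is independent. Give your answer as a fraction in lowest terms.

1/65536

ABO cross AO × AO → 1/4 O, 3/4 A.
Rh cross +/- × +/- → 3/4 Rh+, 1/4 Rh-; so P(type O, Rh-negative) = 1/4 × 1/4 = 1/16 per child.
All 4 independent: (1/16)^4 = 1/65536.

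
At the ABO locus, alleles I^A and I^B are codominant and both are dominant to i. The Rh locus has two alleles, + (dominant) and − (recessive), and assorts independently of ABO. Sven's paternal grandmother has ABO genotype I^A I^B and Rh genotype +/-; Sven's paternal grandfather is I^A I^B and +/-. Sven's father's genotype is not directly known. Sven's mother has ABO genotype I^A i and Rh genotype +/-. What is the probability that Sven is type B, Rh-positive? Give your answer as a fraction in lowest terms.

3/16

Sven's father's ABO genotype from I^A I^B × I^A I^B: 1/4 I^A I^A, 1/2 I^A I^B, 1/4 I^B I^B.
Crossing each possibility with the mother I^A i and summing P(type B): 1/4·0 + 1/2·1/4 + 1/4·1/2 = 1/4.
Similarly for Rh via the father's Rh distribution: P(Rh+) = 3/4.
Independent loci: 1/4 × 3/4 = 3/16.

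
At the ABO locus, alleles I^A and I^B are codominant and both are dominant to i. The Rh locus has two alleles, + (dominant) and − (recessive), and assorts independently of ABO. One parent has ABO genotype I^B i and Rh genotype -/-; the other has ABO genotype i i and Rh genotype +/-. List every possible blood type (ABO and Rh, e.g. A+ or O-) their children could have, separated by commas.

O+, O-, B+, B-

Gametes from I^B i × i i give offspring ABO genotypes I^B i, i i, i.e. phenotypes O, B.
Rh cross -/- × +/- → phenotypes Rh+, Rh-.
Combining independently: O+, O-, B+, B-.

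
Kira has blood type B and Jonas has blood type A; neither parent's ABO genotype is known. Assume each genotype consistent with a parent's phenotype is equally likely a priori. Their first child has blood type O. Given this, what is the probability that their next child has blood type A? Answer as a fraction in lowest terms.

1/4

Possible genotypes: Kira ∈ {BB, BO}; Jonas ∈ {AA, AO}.
Weight each parental genotype pair by prior × P(type-O child):
  BO × AO: posterior weight 1; P(next child type A) = 1/4.
Weighted sum = 1/4.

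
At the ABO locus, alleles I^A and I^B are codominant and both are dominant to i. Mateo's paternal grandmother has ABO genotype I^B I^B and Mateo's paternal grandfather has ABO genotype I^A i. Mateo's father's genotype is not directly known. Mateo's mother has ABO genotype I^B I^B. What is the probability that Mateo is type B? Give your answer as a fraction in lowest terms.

3/4

Mateo's father's ABO genotype from I^B I^B × I^A i: 1/2 I^A I^B, 1/2 I^B i.
Crossing each possibility with the mother I^B I^B and summing P(type B): 1/2·1/2 + 1/2·1 = 3/4.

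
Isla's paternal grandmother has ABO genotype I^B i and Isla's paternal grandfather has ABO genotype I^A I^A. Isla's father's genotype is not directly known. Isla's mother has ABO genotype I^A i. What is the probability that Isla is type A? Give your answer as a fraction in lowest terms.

5/8

Isla's father's ABO genotype from I^B i × I^A I^A: 1/2 I^A I^B, 1/2 I^A i.
Crossing each possibility with the mother I^A i and summing P(type A): 1/2·1/2 + 1/2·3/4 = 5/8.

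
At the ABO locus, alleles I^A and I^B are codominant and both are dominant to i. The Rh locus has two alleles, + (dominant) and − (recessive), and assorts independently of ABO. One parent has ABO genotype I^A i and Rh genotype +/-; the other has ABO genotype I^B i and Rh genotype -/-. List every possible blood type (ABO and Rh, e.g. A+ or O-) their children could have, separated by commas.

O+, O-, A+, A-, B+, B-, AB+, AB-

Gametes from I^A i × I^B i give offspring ABO genotypes I^A I^B, I^A i, I^B i, i i, i.e. phenotypes O, A, B, AB.
Rh cross +/- × -/- → phenotypes Rh+, Rh-.
Combining independently: O+, O-, A+, A-, B+, B-, AB+, AB-.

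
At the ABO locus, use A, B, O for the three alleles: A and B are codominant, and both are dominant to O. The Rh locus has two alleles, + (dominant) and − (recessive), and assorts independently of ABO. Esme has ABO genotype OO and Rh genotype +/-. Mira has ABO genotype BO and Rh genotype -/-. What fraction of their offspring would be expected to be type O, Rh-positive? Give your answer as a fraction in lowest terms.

ABO cross OO × BO → offspring phenotypes: 1/2 O, 1/2 B.
Rh cross +/- × -/- → 1/2 Rh+, 1/2 Rh-.
Independent loci: P(type O, Rh-positive) = 1/2 × 1/2 = 1/4.

1/4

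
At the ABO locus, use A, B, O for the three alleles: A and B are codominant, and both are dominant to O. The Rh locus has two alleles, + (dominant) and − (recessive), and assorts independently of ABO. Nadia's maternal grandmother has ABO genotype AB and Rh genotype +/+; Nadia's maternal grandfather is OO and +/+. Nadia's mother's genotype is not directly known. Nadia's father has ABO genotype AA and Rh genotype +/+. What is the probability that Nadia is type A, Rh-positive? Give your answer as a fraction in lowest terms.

Nadia's mother's ABO genotype from AB × OO: 1/2 AO, 1/2 BO.
Crossing each possibility with the father AA and summing P(type A): 1/2·1 + 1/2·1/2 = 3/4.
Similarly for Rh via the mother's Rh distribution: P(Rh+) = 1.
Independent loci: 3/4 × 1 = 3/4.

3/4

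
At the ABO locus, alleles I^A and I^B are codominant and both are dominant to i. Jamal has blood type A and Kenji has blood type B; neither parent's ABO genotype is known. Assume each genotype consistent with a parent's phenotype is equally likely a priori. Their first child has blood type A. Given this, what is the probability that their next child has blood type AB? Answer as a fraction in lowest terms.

5/12

Possible genotypes: Jamal ∈ {I^A I^A, I^A i}; Kenji ∈ {I^B I^B, I^B i}.
Weight each parental genotype pair by prior × P(type-A child):
  I^A I^A × I^B i: posterior weight 2/3; P(next child type AB) = 1/2.
  I^A i × I^B i: posterior weight 1/3; P(next child type AB) = 1/4.
Weighted sum = 5/12.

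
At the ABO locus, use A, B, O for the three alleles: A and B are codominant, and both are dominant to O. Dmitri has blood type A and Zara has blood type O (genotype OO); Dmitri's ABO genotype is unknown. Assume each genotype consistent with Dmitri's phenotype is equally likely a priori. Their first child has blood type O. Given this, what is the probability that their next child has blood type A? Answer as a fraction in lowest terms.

Possible genotypes: Dmitri ∈ {AA, AO}; Zara ∈ {OO}.
Weight each parental genotype pair by prior × P(type-O child):
  AO × OO: posterior weight 1; P(next child type A) = 1/2.
Weighted sum = 1/2.

1/2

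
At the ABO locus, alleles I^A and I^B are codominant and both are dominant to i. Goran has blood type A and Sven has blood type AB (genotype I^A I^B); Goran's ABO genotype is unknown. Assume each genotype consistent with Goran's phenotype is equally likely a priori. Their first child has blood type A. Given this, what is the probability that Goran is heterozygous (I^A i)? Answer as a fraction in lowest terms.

1/2

Possible genotypes: Goran ∈ {I^A I^A, I^A i}; Sven ∈ {I^A I^B}.
Weight each parental genotype pair by prior × P(type-A child):
  I^A I^A × I^A I^B: posterior weight 1/2.
  I^A i × I^A I^B: posterior weight 1/2.
Sum the posterior weight over pairs where Goran is I^A i: 1/2.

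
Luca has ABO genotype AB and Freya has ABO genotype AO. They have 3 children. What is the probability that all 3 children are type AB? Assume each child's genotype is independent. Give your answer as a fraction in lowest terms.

ABO cross AB × AO → 1/2 A, 1/4 B, 1/4 AB.
So P(type AB) = 1/4 per child.
All 3 independent: (1/4)^3 = 1/64.

1/64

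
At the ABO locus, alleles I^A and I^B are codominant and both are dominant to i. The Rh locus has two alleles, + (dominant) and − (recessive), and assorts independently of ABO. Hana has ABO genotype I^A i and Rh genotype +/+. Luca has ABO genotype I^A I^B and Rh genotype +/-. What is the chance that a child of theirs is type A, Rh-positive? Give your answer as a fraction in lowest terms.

ABO cross I^A i × I^A I^B → offspring phenotypes: 1/2 A, 1/4 B, 1/4 AB.
Rh cross +/+ × +/- → 1 Rh+.
Independent loci: P(type A, Rh-positive) = 1/2 × 1 = 1/2.

1/2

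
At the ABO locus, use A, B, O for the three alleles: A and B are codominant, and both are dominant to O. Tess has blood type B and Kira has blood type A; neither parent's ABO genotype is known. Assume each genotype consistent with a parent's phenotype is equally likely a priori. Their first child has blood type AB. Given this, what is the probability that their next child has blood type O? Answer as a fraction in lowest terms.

Possible genotypes: Tess ∈ {BB, BO}; Kira ∈ {AA, AO}.
Weight each parental genotype pair by prior × P(type-AB child):
  BB × AA: posterior weight 4/9; P(next child type O) = 0.
  BB × AO: posterior weight 2/9; P(next child type O) = 0.
  BO × AA: posterior weight 2/9; P(next child type O) = 0.
  BO × AO: posterior weight 1/9; P(next child type O) = 1/4.
Weighted sum = 1/36.

1/36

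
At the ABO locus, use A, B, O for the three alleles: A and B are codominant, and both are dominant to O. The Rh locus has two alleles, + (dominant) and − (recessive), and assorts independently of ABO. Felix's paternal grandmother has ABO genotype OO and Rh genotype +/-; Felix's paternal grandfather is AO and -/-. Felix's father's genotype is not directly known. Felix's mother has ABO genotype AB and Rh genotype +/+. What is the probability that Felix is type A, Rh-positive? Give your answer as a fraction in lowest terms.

1/2

Felix's father's ABO genotype from OO × AO: 1/2 AO, 1/2 OO.
Crossing each possibility with the mother AB and summing P(type A): 1/2·1/2 + 1/2·1/2 = 1/2.
Similarly for Rh via the father's Rh distribution: P(Rh+) = 1.
Independent loci: 1/2 × 1 = 1/2.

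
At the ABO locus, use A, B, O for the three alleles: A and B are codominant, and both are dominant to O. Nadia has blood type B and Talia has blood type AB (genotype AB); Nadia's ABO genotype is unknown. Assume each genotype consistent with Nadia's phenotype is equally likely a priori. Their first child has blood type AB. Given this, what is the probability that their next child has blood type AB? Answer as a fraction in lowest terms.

5/12

Possible genotypes: Nadia ∈ {BB, BO}; Talia ∈ {AB}.
Weight each parental genotype pair by prior × P(type-AB child):
  BB × AB: posterior weight 2/3; P(next child type AB) = 1/2.
  BO × AB: posterior weight 1/3; P(next child type AB) = 1/4.
Weighted sum = 5/12.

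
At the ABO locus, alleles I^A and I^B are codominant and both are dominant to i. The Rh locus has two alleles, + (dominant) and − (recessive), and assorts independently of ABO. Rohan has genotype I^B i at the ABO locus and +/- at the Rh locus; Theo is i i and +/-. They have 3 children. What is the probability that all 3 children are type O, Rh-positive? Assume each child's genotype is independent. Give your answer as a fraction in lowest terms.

27/512

ABO cross I^B i × i i → 1/2 O, 1/2 B.
Rh cross +/- × +/- → 3/4 Rh+, 1/4 Rh-; so P(type O, Rh-positive) = 1/2 × 3/4 = 3/8 per child.
All 3 independent: (3/8)^3 = 27/512.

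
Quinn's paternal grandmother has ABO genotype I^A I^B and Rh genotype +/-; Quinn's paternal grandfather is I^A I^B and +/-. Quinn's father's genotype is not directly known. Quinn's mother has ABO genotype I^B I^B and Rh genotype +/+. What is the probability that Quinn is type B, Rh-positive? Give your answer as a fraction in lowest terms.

Quinn's father's ABO genotype from I^A I^B × I^A I^B: 1/4 I^A I^A, 1/2 I^A I^B, 1/4 I^B I^B.
Crossing each possibility with the mother I^B I^B and summing P(type B): 1/4·0 + 1/2·1/2 + 1/4·1 = 1/2.
Similarly for Rh via the father's Rh distribution: P(Rh+) = 1.
Independent loci: 1/2 × 1 = 1/2.

1/2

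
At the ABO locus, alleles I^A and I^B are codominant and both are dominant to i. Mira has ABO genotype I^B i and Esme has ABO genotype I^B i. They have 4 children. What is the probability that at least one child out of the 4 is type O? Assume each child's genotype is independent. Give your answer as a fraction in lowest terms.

175/256

ABO cross I^B i × I^B i → 1/4 O, 3/4 B.
So P(type O) = 1/4 per child.
P(none) = (3/4)^4 = 81/256; P(at least one) = 1 − 81/256 = 175/256.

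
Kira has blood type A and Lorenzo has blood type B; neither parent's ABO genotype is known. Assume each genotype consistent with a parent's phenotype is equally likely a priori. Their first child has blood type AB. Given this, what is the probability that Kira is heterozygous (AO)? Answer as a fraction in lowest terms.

Possible genotypes: Kira ∈ {AA, AO}; Lorenzo ∈ {BB, BO}.
Weight each parental genotype pair by prior × P(type-AB child):
  AA × BB: posterior weight 4/9.
  AA × BO: posterior weight 2/9.
  AO × BB: posterior weight 2/9.
  AO × BO: posterior weight 1/9.
Sum the posterior weight over pairs where Kira is AO: 1/3.

1/3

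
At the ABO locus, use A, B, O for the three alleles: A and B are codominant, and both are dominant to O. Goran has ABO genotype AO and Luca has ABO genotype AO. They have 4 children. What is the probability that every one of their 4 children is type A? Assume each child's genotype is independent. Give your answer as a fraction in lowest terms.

81/256

ABO cross AO × AO → 1/4 O, 3/4 A.
So P(type A) = 3/4 per child.
All 4 independent: (3/4)^4 = 81/256.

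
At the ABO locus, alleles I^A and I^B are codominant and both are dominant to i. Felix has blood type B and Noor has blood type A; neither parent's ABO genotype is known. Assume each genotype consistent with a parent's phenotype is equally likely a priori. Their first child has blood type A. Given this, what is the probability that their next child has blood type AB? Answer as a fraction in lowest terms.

5/12

Possible genotypes: Felix ∈ {I^B I^B, I^B i}; Noor ∈ {I^A I^A, I^A i}.
Weight each parental genotype pair by prior × P(type-A child):
  I^B i × I^A I^A: posterior weight 2/3; P(next child type AB) = 1/2.
  I^B i × I^A i: posterior weight 1/3; P(next child type AB) = 1/4.
Weighted sum = 5/12.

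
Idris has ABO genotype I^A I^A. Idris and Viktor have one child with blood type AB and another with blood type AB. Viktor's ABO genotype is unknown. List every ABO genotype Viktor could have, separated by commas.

For each candidate genotype of Viktor, check whether crossing it with I^A I^A can produce every observed child phenotype.
  I^A I^A → possible child types {A} ✗
  I^A I^B → possible child types {A, AB} ✓
  I^A i → possible child types {A} ✗
  I^B I^B → possible child types {AB} ✓
  I^B i → possible child types {A, AB} ✓
  i i → possible child types {A} ✗

I^A I^B, I^B I^B, I^B i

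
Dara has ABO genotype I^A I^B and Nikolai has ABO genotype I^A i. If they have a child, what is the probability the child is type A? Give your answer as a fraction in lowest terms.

1/2

ABO cross I^A I^B × I^A i → offspring phenotypes: 1/2 A, 1/4 B, 1/4 AB.
So P(type A) = 1/2.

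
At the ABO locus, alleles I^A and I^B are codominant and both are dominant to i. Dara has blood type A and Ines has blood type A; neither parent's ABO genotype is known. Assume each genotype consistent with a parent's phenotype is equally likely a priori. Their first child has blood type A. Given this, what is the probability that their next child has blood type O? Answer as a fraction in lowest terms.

1/20

Possible genotypes: Dara ∈ {I^A I^A, I^A i}; Ines ∈ {I^A I^A, I^A i}.
Weight each parental genotype pair by prior × P(type-A child):
  I^A I^A × I^A I^A: posterior weight 4/15; P(next child type O) = 0.
  I^A I^A × I^A i: posterior weight 4/15; P(next child type O) = 0.
  I^A i × I^A I^A: posterior weight 4/15; P(next child type O) = 0.
  I^A i × I^A i: posterior weight 1/5; P(next child type O) = 1/4.
Weighted sum = 1/20.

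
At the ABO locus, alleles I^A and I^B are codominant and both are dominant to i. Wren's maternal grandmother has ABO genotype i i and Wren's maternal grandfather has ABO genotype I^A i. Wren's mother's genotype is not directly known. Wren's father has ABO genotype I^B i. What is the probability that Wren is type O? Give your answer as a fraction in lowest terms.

Wren's mother's ABO genotype from i i × I^A i: 1/2 I^A i, 1/2 i i.
Crossing each possibility with the father I^B i and summing P(type O): 1/2·1/4 + 1/2·1/2 = 3/8.

3/8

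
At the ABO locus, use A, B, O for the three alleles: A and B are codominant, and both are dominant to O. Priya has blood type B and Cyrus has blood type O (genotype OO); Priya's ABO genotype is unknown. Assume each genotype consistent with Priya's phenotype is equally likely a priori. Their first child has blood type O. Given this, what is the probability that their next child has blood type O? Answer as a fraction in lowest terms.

Possible genotypes: Priya ∈ {BB, BO}; Cyrus ∈ {OO}.
Weight each parental genotype pair by prior × P(type-O child):
  BO × OO: posterior weight 1; P(next child type O) = 1/2.
Weighted sum = 1/2.

1/2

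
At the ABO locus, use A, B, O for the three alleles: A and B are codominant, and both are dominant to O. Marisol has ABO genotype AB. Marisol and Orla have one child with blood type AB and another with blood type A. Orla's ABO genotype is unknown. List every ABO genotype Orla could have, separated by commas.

AA, AB, AO, BO

For each candidate genotype of Orla, check whether crossing it with AB can produce every observed child phenotype.
  AA → possible child types {A, AB} ✓
  AB → possible child types {A, B, AB} ✓
  AO → possible child types {A, B, AB} ✓
  BB → possible child types {B, AB} ✗
  BO → possible child types {A, B, AB} ✓
  OO → possible child types {A, B} ✗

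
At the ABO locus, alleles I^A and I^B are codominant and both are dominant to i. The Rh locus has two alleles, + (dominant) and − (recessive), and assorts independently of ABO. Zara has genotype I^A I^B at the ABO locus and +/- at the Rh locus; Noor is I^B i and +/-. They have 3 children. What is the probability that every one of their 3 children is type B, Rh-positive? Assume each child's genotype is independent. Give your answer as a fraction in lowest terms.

ABO cross I^A I^B × I^B i → 1/4 A, 1/2 B, 1/4 AB.
Rh cross +/- × +/- → 3/4 Rh+, 1/4 Rh-; so P(type B, Rh-positive) = 1/2 × 3/4 = 3/8 per child.
All 3 independent: (3/8)^3 = 27/512.

27/512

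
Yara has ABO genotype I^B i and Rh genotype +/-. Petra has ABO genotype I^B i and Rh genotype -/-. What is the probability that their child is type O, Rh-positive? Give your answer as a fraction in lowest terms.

ABO cross I^B i × I^B i → offspring phenotypes: 1/4 O, 3/4 B.
Rh cross +/- × -/- → 1/2 Rh+, 1/2 Rh-.
Independent loci: P(type O, Rh-positive) = 1/4 × 1/2 = 1/8.

1/8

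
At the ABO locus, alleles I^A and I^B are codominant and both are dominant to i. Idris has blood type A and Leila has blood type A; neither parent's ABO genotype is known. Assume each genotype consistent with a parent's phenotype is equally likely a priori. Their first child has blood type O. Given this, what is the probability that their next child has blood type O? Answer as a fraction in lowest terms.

1/4

Possible genotypes: Idris ∈ {I^A I^A, I^A i}; Leila ∈ {I^A I^A, I^A i}.
Weight each parental genotype pair by prior × P(type-O child):
  I^A i × I^A i: posterior weight 1; P(next child type O) = 1/4.
Weighted sum = 1/4.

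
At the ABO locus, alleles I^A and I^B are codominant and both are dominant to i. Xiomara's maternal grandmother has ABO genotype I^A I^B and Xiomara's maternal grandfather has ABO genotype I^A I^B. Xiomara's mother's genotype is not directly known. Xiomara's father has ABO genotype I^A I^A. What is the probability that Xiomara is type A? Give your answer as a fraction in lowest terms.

1/2

Xiomara's mother's ABO genotype from I^A I^B × I^A I^B: 1/4 I^A I^A, 1/2 I^A I^B, 1/4 I^B I^B.
Crossing each possibility with the father I^A I^A and summing P(type A): 1/4·1 + 1/2·1/2 + 1/4·0 = 1/2.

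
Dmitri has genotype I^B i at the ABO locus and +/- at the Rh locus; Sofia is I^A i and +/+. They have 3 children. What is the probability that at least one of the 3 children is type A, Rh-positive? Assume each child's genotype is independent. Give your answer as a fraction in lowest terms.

37/64

ABO cross I^B i × I^A i → 1/4 O, 1/4 A, 1/4 B, 1/4 AB.
Rh cross +/- × +/+ → 1 Rh+; so P(type A, Rh-positive) = 1/4 × 1 = 1/4 per child.
P(none) = (3/4)^3 = 27/64; P(at least one) = 1 − 27/64 = 37/64.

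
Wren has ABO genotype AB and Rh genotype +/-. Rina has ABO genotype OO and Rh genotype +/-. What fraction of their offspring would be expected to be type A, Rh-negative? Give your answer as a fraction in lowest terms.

ABO cross AB × OO → offspring phenotypes: 1/2 A, 1/2 B.
Rh cross +/- × +/- → 3/4 Rh+, 1/4 Rh-.
Independent loci: P(type A, Rh-negative) = 1/2 × 1/4 = 1/8.

1/8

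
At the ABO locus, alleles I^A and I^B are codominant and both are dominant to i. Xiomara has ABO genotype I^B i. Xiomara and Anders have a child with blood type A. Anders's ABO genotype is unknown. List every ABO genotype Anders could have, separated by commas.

I^A I^A, I^A I^B, I^A i

For each candidate genotype of Anders, check whether crossing it with I^B i can produce every observed child phenotype.
  I^A I^A → possible child types {A, AB} ✓
  I^A I^B → possible child types {A, B, AB} ✓
  I^A i → possible child types {O, A, B, AB} ✓
  I^B I^B → possible child types {B} ✗
  I^B i → possible child types {O, B} ✗
  i i → possible child types {O, B} ✗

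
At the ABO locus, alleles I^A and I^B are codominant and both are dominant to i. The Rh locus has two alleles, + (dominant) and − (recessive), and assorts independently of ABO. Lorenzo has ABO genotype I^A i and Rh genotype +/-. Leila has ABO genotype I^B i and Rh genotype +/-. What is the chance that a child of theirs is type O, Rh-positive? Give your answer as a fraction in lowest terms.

ABO cross I^A i × I^B i → offspring phenotypes: 1/4 O, 1/4 A, 1/4 B, 1/4 AB.
Rh cross +/- × +/- → 3/4 Rh+, 1/4 Rh-.
Independent loci: P(type O, Rh-positive) = 1/4 × 3/4 = 3/16.

3/16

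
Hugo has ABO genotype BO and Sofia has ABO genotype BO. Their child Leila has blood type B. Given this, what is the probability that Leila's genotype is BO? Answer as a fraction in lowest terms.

Cross BO × BO → 1/4 BB, 1/2 BO, 1/4 OO.
Type-B genotypes among offspring: BB (1/4), BO (1/2); total 3/4.
P(BO | type B) = (1/2) / (3/4) = 2/3.

2/3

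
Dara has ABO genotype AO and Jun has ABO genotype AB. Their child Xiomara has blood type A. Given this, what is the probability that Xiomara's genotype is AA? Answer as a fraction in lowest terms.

1/2

Cross AO × AB → 1/4 AA, 1/4 AB, 1/4 AO, 1/4 BO.
Type-A genotypes among offspring: AA (1/4), AO (1/4); total 1/2.
P(AA | type A) = (1/4) / (1/2) = 1/2.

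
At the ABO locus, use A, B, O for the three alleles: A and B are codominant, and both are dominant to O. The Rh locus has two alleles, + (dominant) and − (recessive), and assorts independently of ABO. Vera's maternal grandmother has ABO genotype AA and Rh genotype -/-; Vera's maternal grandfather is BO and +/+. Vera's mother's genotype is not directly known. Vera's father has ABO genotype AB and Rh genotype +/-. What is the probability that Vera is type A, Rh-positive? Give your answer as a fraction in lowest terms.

9/32

Vera's mother's ABO genotype from AA × BO: 1/2 AB, 1/2 AO.
Crossing each possibility with the father AB and summing P(type A): 1/2·1/4 + 1/2·1/2 = 3/8.
Similarly for Rh via the mother's Rh distribution: P(Rh+) = 3/4.
Independent loci: 3/8 × 3/4 = 9/32.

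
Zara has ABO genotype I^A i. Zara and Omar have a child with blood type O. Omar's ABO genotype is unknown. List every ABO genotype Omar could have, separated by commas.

For each candidate genotype of Omar, check whether crossing it with I^A i can produce every observed child phenotype.
  I^A I^A → possible child types {A} ✗
  I^A I^B → possible child types {A, B, AB} ✗
  I^A i → possible child types {O, A} ✓
  I^B I^B → possible child types {B, AB} ✗
  I^B i → possible child types {O, A, B, AB} ✓
  i i → possible child types {O, A} ✓

I^A i, I^B i, i i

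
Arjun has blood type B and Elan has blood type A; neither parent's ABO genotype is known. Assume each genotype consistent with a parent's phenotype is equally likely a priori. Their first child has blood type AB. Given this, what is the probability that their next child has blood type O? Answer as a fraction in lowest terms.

Possible genotypes: Arjun ∈ {I^B I^B, I^B i}; Elan ∈ {I^A I^A, I^A i}.
Weight each parental genotype pair by prior × P(type-AB child):
  I^B I^B × I^A I^A: posterior weight 4/9; P(next child type O) = 0.
  I^B I^B × I^A i: posterior weight 2/9; P(next child type O) = 0.
  I^B i × I^A I^A: posterior weight 2/9; P(next child type O) = 0.
  I^B i × I^A i: posterior weight 1/9; P(next child type O) = 1/4.
Weighted sum = 1/36.

1/36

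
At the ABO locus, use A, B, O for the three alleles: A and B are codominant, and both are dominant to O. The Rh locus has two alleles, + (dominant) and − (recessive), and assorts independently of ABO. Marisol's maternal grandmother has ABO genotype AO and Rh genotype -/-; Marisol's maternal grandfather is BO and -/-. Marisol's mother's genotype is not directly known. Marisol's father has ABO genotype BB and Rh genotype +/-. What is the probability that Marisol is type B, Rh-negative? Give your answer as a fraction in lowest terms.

Marisol's mother's ABO genotype from AO × BO: 1/4 AB, 1/4 AO, 1/4 BO, 1/4 OO.
Crossing each possibility with the father BB and summing P(type B): 1/4·1/2 + 1/4·1/2 + 1/4·1 + 1/4·1 = 3/4.
Similarly for Rh via the mother's Rh distribution: P(Rh-) = 1/2.
Independent loci: 3/4 × 1/2 = 3/8.

3/8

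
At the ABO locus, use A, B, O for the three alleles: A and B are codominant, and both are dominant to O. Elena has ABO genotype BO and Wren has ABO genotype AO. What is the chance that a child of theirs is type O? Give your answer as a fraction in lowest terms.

1/4

ABO cross BO × AO → offspring phenotypes: 1/4 O, 1/4 A, 1/4 B, 1/4 AB.
So P(type O) = 1/4.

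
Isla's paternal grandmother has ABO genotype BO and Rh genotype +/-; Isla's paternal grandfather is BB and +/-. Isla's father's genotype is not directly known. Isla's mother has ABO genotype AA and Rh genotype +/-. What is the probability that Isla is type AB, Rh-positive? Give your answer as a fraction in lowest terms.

Isla's father's ABO genotype from BO × BB: 1/2 BB, 1/2 BO.
Crossing each possibility with the mother AA and summing P(type AB): 1/2·1 + 1/2·1/2 = 3/4.
Similarly for Rh via the father's Rh distribution: P(Rh+) = 3/4.
Independent loci: 3/4 × 3/4 = 9/16.

9/16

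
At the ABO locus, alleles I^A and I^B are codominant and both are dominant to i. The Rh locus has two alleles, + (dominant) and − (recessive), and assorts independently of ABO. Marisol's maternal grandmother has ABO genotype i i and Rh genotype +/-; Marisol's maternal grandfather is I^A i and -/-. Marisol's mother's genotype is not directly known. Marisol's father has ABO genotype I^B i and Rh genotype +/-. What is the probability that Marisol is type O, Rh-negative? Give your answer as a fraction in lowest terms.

9/64

Marisol's mother's ABO genotype from i i × I^A i: 1/2 I^A i, 1/2 i i.
Crossing each possibility with the father I^B i and summing P(type O): 1/2·1/4 + 1/2·1/2 = 3/8.
Similarly for Rh via the mother's Rh distribution: P(Rh-) = 3/8.
Independent loci: 3/8 × 3/8 = 9/64.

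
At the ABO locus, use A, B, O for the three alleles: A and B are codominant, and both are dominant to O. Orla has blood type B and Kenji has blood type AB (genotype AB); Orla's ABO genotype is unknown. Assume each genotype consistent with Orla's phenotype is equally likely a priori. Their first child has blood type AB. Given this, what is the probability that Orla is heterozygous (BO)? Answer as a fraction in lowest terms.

1/3

Possible genotypes: Orla ∈ {BB, BO}; Kenji ∈ {AB}.
Weight each parental genotype pair by prior × P(type-AB child):
  BB × AB: posterior weight 2/3.
  BO × AB: posterior weight 1/3.
Sum the posterior weight over pairs where Orla is BO: 1/3.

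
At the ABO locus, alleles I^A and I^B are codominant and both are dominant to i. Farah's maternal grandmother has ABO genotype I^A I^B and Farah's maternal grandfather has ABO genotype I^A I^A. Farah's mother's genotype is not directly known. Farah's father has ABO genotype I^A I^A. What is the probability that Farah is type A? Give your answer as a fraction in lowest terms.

Farah's mother's ABO genotype from I^A I^B × I^A I^A: 1/2 I^A I^A, 1/2 I^A I^B.
Crossing each possibility with the father I^A I^A and summing P(type A): 1/2·1 + 1/2·1/2 = 3/4.

3/4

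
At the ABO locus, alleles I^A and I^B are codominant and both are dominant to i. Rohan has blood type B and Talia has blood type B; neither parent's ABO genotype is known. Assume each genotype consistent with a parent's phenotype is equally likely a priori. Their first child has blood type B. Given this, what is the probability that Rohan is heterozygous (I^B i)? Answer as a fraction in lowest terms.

Possible genotypes: Rohan ∈ {I^B I^B, I^B i}; Talia ∈ {I^B I^B, I^B i}.
Weight each parental genotype pair by prior × P(type-B child):
  I^B I^B × I^B I^B: posterior weight 4/15.
  I^B I^B × I^B i: posterior weight 4/15.
  I^B i × I^B I^B: posterior weight 4/15.
  I^B i × I^B i: posterior weight 1/5.
Sum the posterior weight over pairs where Rohan is I^B i: 7/15.

7/15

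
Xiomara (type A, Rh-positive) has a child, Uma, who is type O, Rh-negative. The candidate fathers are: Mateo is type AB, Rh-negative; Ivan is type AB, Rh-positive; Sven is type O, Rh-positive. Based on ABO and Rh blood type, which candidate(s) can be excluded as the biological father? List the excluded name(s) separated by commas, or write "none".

A candidate is excluded only if no genotype consistent with his phenotype could produce a type O, Rh-negative child with a type A, Rh-positive mother.
Mateo (type AB, Rh-): no genotype consistent with that phenotype can produce a type-O Rh- child with a type-A mother.
Ivan (type AB, Rh+): no genotype consistent with that phenotype can produce a type-O Rh- child with a type-A mother.

Mateo, Ivan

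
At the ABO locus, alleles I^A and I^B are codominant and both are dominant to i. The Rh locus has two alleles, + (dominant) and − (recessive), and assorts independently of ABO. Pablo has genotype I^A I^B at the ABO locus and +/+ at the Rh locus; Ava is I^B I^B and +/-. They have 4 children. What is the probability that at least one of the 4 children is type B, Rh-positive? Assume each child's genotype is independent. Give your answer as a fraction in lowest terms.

15/16

ABO cross I^A I^B × I^B I^B → 1/2 B, 1/2 AB.
Rh cross +/+ × +/- → 1 Rh+; so P(type B, Rh-positive) = 1/2 × 1 = 1/2 per child.
P(none) = (1/2)^4 = 1/16; P(at least one) = 1 − 1/16 = 15/16.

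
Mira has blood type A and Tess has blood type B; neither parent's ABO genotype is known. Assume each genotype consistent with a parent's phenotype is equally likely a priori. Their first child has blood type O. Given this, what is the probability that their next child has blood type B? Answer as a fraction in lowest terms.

1/4

Possible genotypes: Mira ∈ {I^A I^A, I^A i}; Tess ∈ {I^B I^B, I^B i}.
Weight each parental genotype pair by prior × P(type-O child):
  I^A i × I^B i: posterior weight 1; P(next child type B) = 1/4.
Weighted sum = 1/4.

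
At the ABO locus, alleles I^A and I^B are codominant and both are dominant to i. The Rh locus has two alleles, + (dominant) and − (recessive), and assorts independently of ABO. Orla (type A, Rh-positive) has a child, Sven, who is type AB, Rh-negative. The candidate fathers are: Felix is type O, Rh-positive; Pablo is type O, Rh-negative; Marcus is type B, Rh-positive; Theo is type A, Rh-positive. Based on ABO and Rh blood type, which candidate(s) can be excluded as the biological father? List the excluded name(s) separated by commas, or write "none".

A candidate is excluded only if no genotype consistent with his phenotype could produce a type AB, Rh-negative child with a type A, Rh-positive mother.
Felix (type O, Rh+): no genotype consistent with that phenotype can produce a type-AB Rh- child with a type-A mother.
Pablo (type O, Rh-): no genotype consistent with that phenotype can produce a type-AB Rh- child with a type-A mother.
Theo (type A, Rh+): no genotype consistent with that phenotype can produce a type-AB Rh- child with a type-A mother.

Felix, Pablo, Theo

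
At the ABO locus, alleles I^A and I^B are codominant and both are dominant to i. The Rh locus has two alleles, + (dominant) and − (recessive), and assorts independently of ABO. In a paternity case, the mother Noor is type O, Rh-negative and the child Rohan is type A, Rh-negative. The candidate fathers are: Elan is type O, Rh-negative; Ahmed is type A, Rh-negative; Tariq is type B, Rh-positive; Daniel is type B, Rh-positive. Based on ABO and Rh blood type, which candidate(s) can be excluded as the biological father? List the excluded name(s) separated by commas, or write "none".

A candidate is excluded only if no genotype consistent with his phenotype could produce a type A, Rh-negative child with a type O, Rh-negative mother.
Elan (type O, Rh-): no genotype consistent with that phenotype can produce a type-A Rh- child with a type-O mother.
Tariq (type B, Rh+): no genotype consistent with that phenotype can produce a type-A Rh- child with a type-O mother.
Daniel (type B, Rh+): no genotype consistent with that phenotype can produce a type-A Rh- child with a type-O mother.

Elan, Tariq, Daniel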